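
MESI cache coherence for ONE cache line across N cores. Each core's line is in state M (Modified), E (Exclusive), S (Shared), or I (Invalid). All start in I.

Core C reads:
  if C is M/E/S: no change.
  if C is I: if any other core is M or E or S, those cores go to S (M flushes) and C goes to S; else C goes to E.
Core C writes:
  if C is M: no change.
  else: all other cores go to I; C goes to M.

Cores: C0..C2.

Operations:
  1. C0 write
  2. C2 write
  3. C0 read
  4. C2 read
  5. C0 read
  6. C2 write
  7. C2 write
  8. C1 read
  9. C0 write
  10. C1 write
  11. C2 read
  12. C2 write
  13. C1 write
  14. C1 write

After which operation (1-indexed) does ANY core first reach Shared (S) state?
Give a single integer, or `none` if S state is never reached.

Answer: 3

Derivation:
Op 1: C0 write [C0 write: invalidate none -> C0=M] -> [M,I,I]
Op 2: C2 write [C2 write: invalidate ['C0=M'] -> C2=M] -> [I,I,M]
Op 3: C0 read [C0 read from I: others=['C2=M'] -> C0=S, others downsized to S] -> [S,I,S]
  -> First S state at op 3; remaining ops need not be traced.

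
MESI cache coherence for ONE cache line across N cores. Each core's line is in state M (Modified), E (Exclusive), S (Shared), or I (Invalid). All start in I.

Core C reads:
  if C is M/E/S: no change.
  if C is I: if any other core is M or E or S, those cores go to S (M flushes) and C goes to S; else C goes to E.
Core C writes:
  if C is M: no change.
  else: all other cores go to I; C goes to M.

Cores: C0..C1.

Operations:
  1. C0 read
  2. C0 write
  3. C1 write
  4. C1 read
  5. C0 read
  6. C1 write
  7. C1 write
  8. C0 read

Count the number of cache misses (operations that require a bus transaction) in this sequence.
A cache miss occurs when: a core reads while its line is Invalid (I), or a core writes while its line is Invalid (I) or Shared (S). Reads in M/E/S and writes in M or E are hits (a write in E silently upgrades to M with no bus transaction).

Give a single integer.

Answer: 5

Derivation:
Op 1: C0 read [C0 read from I: no other sharers -> C0=E (exclusive)] -> [E,I] [MISS #1: read from I]
Op 2: C0 write [C0 write: invalidate none -> C0=M] -> [M,I] [hit: write from E is a silent E->M upgrade, no bus transaction]
Op 3: C1 write [C1 write: invalidate ['C0=M'] -> C1=M] -> [I,M] [MISS #2: write from I]
Op 4: C1 read [C1 read: already in M, no change] -> [I,M] [hit: read from M]
Op 5: C0 read [C0 read from I: others=['C1=M'] -> C0=S, others downsized to S] -> [S,S] [MISS #3: read from I]
Op 6: C1 write [C1 write: invalidate ['C0=S'] -> C1=M] -> [I,M] [MISS #4: write from S]
Op 7: C1 write [C1 write: already M (modified), no change] -> [I,M] [hit: write from M]
Op 8: C0 read [C0 read from I: others=['C1=M'] -> C0=S, others downsized to S] -> [S,S] [MISS #5: read from I]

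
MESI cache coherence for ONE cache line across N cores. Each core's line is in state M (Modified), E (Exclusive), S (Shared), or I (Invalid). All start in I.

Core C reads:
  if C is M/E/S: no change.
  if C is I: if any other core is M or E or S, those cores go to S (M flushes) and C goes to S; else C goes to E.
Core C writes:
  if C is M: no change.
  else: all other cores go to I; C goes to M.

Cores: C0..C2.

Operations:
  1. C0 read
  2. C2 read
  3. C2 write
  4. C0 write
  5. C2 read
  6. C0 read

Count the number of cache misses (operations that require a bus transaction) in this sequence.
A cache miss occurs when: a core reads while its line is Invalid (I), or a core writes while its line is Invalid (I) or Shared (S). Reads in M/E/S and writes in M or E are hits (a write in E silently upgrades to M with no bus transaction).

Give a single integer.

Answer: 5

Derivation:
Op 1: C0 read [C0 read from I: no other sharers -> C0=E (exclusive)] -> [E,I,I] [MISS #1: read from I]
Op 2: C2 read [C2 read from I: others=['C0=E'] -> C2=S, others downsized to S] -> [S,I,S] [MISS #2: read from I]
Op 3: C2 write [C2 write: invalidate ['C0=S'] -> C2=M] -> [I,I,M] [MISS #3: write from S]
Op 4: C0 write [C0 write: invalidate ['C2=M'] -> C0=M] -> [M,I,I] [MISS #4: write from I]
Op 5: C2 read [C2 read from I: others=['C0=M'] -> C2=S, others downsized to S] -> [S,I,S] [MISS #5: read from I]
Op 6: C0 read [C0 read: already in S, no change] -> [S,I,S] [hit: read from S]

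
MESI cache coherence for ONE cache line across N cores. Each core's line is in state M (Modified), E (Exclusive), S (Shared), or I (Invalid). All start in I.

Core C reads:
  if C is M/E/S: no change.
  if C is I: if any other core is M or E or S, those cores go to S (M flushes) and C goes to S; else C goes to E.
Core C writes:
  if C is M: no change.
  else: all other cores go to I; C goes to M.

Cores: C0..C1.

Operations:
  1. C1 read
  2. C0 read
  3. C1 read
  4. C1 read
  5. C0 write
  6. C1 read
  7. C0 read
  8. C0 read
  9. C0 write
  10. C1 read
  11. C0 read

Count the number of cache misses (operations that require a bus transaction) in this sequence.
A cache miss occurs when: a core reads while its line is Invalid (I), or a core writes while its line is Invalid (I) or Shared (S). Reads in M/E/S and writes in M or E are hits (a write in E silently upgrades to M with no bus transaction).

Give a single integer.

Op 1: C1 read [C1 read from I: no other sharers -> C1=E (exclusive)] -> [I,E] [MISS #1: read from I]
Op 2: C0 read [C0 read from I: others=['C1=E'] -> C0=S, others downsized to S] -> [S,S] [MISS #2: read from I]
Op 3: C1 read [C1 read: already in S, no change] -> [S,S] [hit: read from S]
Op 4: C1 read [C1 read: already in S, no change] -> [S,S] [hit: read from S]
Op 5: C0 write [C0 write: invalidate ['C1=S'] -> C0=M] -> [M,I] [MISS #3: write from S]
Op 6: C1 read [C1 read from I: others=['C0=M'] -> C1=S, others downsized to S] -> [S,S] [MISS #4: read from I]
Op 7: C0 read [C0 read: already in S, no change] -> [S,S] [hit: read from S]
Op 8: C0 read [C0 read: already in S, no change] -> [S,S] [hit: read from S]
Op 9: C0 write [C0 write: invalidate ['C1=S'] -> C0=M] -> [M,I] [MISS #5: write from S]
Op 10: C1 read [C1 read from I: others=['C0=M'] -> C1=S, others downsized to S] -> [S,S] [MISS #6: read from I]
Op 11: C0 read [C0 read: already in S, no change] -> [S,S] [hit: read from S]

Answer: 6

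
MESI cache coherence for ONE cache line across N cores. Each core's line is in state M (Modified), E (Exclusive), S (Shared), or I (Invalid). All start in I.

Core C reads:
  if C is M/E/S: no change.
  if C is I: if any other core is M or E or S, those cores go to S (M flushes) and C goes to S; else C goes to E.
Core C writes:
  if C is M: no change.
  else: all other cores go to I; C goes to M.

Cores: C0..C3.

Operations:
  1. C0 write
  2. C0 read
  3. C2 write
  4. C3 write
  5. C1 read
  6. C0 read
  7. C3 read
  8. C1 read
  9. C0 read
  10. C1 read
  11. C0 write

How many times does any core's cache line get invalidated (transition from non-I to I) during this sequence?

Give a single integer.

Op 1: C0 write [C0 write: invalidate none -> C0=M] -> [M,I,I,I] (invalidations this op: 0; running total: 0)
Op 2: C0 read [C0 read: already in M, no change] -> [M,I,I,I] (invalidations this op: 0; running total: 0)
Op 3: C2 write [C2 write: invalidate ['C0=M'] -> C2=M] -> [I,I,M,I] (invalidations this op: 1; running total: 1)
Op 4: C3 write [C3 write: invalidate ['C2=M'] -> C3=M] -> [I,I,I,M] (invalidations this op: 1; running total: 2)
Op 5: C1 read [C1 read from I: others=['C3=M'] -> C1=S, others downsized to S] -> [I,S,I,S] (invalidations this op: 0; running total: 2)
Op 6: C0 read [C0 read from I: others=['C1=S', 'C3=S'] -> C0=S, others downsized to S] -> [S,S,I,S] (invalidations this op: 0; running total: 2)
Op 7: C3 read [C3 read: already in S, no change] -> [S,S,I,S] (invalidations this op: 0; running total: 2)
Op 8: C1 read [C1 read: already in S, no change] -> [S,S,I,S] (invalidations this op: 0; running total: 2)
Op 9: C0 read [C0 read: already in S, no change] -> [S,S,I,S] (invalidations this op: 0; running total: 2)
Op 10: C1 read [C1 read: already in S, no change] -> [S,S,I,S] (invalidations this op: 0; running total: 2)
Op 11: C0 write [C0 write: invalidate ['C1=S', 'C3=S'] -> C0=M] -> [M,I,I,I] (invalidations this op: 2; running total: 4)

Answer: 4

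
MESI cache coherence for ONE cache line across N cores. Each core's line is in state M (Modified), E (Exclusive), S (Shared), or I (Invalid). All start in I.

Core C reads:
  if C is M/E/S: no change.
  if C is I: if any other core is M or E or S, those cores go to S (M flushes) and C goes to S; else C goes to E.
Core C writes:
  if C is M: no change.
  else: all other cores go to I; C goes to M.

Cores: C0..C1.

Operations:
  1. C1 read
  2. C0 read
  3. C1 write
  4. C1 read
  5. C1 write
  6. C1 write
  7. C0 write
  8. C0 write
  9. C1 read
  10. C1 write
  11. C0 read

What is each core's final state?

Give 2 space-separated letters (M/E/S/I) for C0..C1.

Answer: S S

Derivation:
Op 1: C1 read [C1 read from I: no other sharers -> C1=E (exclusive)] -> [I,E]
Op 2: C0 read [C0 read from I: others=['C1=E'] -> C0=S, others downsized to S] -> [S,S]
Op 3: C1 write [C1 write: invalidate ['C0=S'] -> C1=M] -> [I,M]
Op 4: C1 read [C1 read: already in M, no change] -> [I,M]
Op 5: C1 write [C1 write: already M (modified), no change] -> [I,M]
Op 6: C1 write [C1 write: already M (modified), no change] -> [I,M]
Op 7: C0 write [C0 write: invalidate ['C1=M'] -> C0=M] -> [M,I]
Op 8: C0 write [C0 write: already M (modified), no change] -> [M,I]
Op 9: C1 read [C1 read from I: others=['C0=M'] -> C1=S, others downsized to S] -> [S,S]
Op 10: C1 write [C1 write: invalidate ['C0=S'] -> C1=M] -> [I,M]
Op 11: C0 read [C0 read from I: others=['C1=M'] -> C0=S, others downsized to S] -> [S,S]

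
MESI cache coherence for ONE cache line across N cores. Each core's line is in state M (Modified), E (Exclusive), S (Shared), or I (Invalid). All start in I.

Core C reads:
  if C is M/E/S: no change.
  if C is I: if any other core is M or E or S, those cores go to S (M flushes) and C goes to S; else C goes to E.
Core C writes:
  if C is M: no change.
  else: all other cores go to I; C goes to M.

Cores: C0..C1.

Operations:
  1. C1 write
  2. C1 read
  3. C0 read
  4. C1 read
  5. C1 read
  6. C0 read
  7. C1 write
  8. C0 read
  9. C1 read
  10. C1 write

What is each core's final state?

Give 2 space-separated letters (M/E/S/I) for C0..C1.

Op 1: C1 write [C1 write: invalidate none -> C1=M] -> [I,M]
Op 2: C1 read [C1 read: already in M, no change] -> [I,M]
Op 3: C0 read [C0 read from I: others=['C1=M'] -> C0=S, others downsized to S] -> [S,S]
Op 4: C1 read [C1 read: already in S, no change] -> [S,S]
Op 5: C1 read [C1 read: already in S, no change] -> [S,S]
Op 6: C0 read [C0 read: already in S, no change] -> [S,S]
Op 7: C1 write [C1 write: invalidate ['C0=S'] -> C1=M] -> [I,M]
Op 8: C0 read [C0 read from I: others=['C1=M'] -> C0=S, others downsized to S] -> [S,S]
Op 9: C1 read [C1 read: already in S, no change] -> [S,S]
Op 10: C1 write [C1 write: invalidate ['C0=S'] -> C1=M] -> [I,M]

Answer: I M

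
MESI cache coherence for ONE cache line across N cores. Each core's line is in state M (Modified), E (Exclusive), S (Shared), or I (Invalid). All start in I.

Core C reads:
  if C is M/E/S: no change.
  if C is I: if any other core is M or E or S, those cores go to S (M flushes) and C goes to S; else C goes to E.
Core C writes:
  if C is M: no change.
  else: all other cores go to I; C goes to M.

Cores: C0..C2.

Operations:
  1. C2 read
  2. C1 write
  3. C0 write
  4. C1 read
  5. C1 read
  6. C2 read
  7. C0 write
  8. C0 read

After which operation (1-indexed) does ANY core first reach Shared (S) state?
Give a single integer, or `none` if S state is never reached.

Answer: 4

Derivation:
Op 1: C2 read [C2 read from I: no other sharers -> C2=E (exclusive)] -> [I,I,E]
Op 2: C1 write [C1 write: invalidate ['C2=E'] -> C1=M] -> [I,M,I]
Op 3: C0 write [C0 write: invalidate ['C1=M'] -> C0=M] -> [M,I,I]
Op 4: C1 read [C1 read from I: others=['C0=M'] -> C1=S, others downsized to S] -> [S,S,I]
  -> First S state at op 4; remaining ops need not be traced.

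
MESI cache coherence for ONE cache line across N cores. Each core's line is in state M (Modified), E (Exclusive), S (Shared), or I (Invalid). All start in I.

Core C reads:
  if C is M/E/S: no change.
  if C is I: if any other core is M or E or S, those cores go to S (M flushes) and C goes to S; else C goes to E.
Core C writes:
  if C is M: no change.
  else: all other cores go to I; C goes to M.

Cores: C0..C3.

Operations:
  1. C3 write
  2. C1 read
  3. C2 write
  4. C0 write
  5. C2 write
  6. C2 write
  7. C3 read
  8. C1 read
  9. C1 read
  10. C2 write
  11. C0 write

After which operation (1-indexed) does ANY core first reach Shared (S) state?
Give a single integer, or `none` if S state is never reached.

Op 1: C3 write [C3 write: invalidate none -> C3=M] -> [I,I,I,M]
Op 2: C1 read [C1 read from I: others=['C3=M'] -> C1=S, others downsized to S] -> [I,S,I,S]
  -> First S state at op 2; remaining ops need not be traced.

Answer: 2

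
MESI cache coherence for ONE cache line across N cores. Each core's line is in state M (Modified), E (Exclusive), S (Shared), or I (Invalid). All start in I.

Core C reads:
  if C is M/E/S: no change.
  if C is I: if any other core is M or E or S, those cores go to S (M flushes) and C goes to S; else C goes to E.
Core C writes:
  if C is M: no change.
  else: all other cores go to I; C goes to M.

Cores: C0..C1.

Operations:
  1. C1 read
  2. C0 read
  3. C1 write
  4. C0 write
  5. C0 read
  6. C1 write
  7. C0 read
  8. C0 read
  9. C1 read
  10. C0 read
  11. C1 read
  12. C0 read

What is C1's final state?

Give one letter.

Op 1: C1 read [C1 read from I: no other sharers -> C1=E (exclusive)] -> [I,E]
Op 2: C0 read [C0 read from I: others=['C1=E'] -> C0=S, others downsized to S] -> [S,S]
Op 3: C1 write [C1 write: invalidate ['C0=S'] -> C1=M] -> [I,M]
Op 4: C0 write [C0 write: invalidate ['C1=M'] -> C0=M] -> [M,I]
Op 5: C0 read [C0 read: already in M, no change] -> [M,I]
Op 6: C1 write [C1 write: invalidate ['C0=M'] -> C1=M] -> [I,M]
Op 7: C0 read [C0 read from I: others=['C1=M'] -> C0=S, others downsized to S] -> [S,S]
Op 8: C0 read [C0 read: already in S, no change] -> [S,S]
Op 9: C1 read [C1 read: already in S, no change] -> [S,S]
Op 10: C0 read [C0 read: already in S, no change] -> [S,S]
Op 11: C1 read [C1 read: already in S, no change] -> [S,S]
Op 12: C0 read [C0 read: already in S, no change] -> [S,S]

Answer: S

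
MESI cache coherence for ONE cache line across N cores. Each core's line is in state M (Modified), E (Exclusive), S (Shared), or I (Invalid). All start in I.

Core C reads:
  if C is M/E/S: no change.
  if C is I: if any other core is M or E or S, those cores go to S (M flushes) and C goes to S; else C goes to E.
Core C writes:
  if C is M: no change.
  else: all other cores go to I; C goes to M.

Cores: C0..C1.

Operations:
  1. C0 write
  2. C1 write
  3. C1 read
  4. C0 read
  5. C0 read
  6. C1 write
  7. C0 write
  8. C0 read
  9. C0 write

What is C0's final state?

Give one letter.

Answer: M

Derivation:
Op 1: C0 write [C0 write: invalidate none -> C0=M] -> [M,I]
Op 2: C1 write [C1 write: invalidate ['C0=M'] -> C1=M] -> [I,M]
Op 3: C1 read [C1 read: already in M, no change] -> [I,M]
Op 4: C0 read [C0 read from I: others=['C1=M'] -> C0=S, others downsized to S] -> [S,S]
Op 5: C0 read [C0 read: already in S, no change] -> [S,S]
Op 6: C1 write [C1 write: invalidate ['C0=S'] -> C1=M] -> [I,M]
Op 7: C0 write [C0 write: invalidate ['C1=M'] -> C0=M] -> [M,I]
Op 8: C0 read [C0 read: already in M, no change] -> [M,I]
Op 9: C0 write [C0 write: already M (modified), no change] -> [M,I]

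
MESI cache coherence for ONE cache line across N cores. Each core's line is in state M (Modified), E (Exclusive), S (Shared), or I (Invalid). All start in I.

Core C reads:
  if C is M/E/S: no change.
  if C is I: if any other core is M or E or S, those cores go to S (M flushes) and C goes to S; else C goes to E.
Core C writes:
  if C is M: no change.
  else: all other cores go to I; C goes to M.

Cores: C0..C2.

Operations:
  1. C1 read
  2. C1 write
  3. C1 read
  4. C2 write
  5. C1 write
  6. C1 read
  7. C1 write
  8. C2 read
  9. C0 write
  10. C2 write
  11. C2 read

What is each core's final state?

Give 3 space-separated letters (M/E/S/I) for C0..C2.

Op 1: C1 read [C1 read from I: no other sharers -> C1=E (exclusive)] -> [I,E,I]
Op 2: C1 write [C1 write: invalidate none -> C1=M] -> [I,M,I]
Op 3: C1 read [C1 read: already in M, no change] -> [I,M,I]
Op 4: C2 write [C2 write: invalidate ['C1=M'] -> C2=M] -> [I,I,M]
Op 5: C1 write [C1 write: invalidate ['C2=M'] -> C1=M] -> [I,M,I]
Op 6: C1 read [C1 read: already in M, no change] -> [I,M,I]
Op 7: C1 write [C1 write: already M (modified), no change] -> [I,M,I]
Op 8: C2 read [C2 read from I: others=['C1=M'] -> C2=S, others downsized to S] -> [I,S,S]
Op 9: C0 write [C0 write: invalidate ['C1=S', 'C2=S'] -> C0=M] -> [M,I,I]
Op 10: C2 write [C2 write: invalidate ['C0=M'] -> C2=M] -> [I,I,M]
Op 11: C2 read [C2 read: already in M, no change] -> [I,I,M]

Answer: I I M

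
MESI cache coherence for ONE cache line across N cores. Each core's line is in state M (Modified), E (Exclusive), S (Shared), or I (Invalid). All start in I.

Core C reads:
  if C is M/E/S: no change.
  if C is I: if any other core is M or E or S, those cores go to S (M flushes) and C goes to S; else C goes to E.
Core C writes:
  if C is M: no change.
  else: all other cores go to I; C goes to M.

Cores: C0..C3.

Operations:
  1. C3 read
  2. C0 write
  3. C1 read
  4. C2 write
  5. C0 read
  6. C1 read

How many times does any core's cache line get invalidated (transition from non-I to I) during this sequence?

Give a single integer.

Answer: 3

Derivation:
Op 1: C3 read [C3 read from I: no other sharers -> C3=E (exclusive)] -> [I,I,I,E] (invalidations this op: 0; running total: 0)
Op 2: C0 write [C0 write: invalidate ['C3=E'] -> C0=M] -> [M,I,I,I] (invalidations this op: 1; running total: 1)
Op 3: C1 read [C1 read from I: others=['C0=M'] -> C1=S, others downsized to S] -> [S,S,I,I] (invalidations this op: 0; running total: 1)
Op 4: C2 write [C2 write: invalidate ['C0=S', 'C1=S'] -> C2=M] -> [I,I,M,I] (invalidations this op: 2; running total: 3)
Op 5: C0 read [C0 read from I: others=['C2=M'] -> C0=S, others downsized to S] -> [S,I,S,I] (invalidations this op: 0; running total: 3)
Op 6: C1 read [C1 read from I: others=['C0=S', 'C2=S'] -> C1=S, others downsized to S] -> [S,S,S,I] (invalidations this op: 0; running total: 3)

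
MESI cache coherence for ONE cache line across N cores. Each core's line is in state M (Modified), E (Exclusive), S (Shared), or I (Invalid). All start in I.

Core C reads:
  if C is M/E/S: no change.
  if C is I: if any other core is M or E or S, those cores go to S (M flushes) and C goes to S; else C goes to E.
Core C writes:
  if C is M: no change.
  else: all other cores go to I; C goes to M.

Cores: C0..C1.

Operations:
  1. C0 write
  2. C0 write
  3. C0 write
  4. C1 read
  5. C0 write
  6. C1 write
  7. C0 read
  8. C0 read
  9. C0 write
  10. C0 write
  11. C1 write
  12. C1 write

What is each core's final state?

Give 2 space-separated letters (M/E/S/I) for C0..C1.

Op 1: C0 write [C0 write: invalidate none -> C0=M] -> [M,I]
Op 2: C0 write [C0 write: already M (modified), no change] -> [M,I]
Op 3: C0 write [C0 write: already M (modified), no change] -> [M,I]
Op 4: C1 read [C1 read from I: others=['C0=M'] -> C1=S, others downsized to S] -> [S,S]
Op 5: C0 write [C0 write: invalidate ['C1=S'] -> C0=M] -> [M,I]
Op 6: C1 write [C1 write: invalidate ['C0=M'] -> C1=M] -> [I,M]
Op 7: C0 read [C0 read from I: others=['C1=M'] -> C0=S, others downsized to S] -> [S,S]
Op 8: C0 read [C0 read: already in S, no change] -> [S,S]
Op 9: C0 write [C0 write: invalidate ['C1=S'] -> C0=M] -> [M,I]
Op 10: C0 write [C0 write: already M (modified), no change] -> [M,I]
Op 11: C1 write [C1 write: invalidate ['C0=M'] -> C1=M] -> [I,M]
Op 12: C1 write [C1 write: already M (modified), no change] -> [I,M]

Answer: I M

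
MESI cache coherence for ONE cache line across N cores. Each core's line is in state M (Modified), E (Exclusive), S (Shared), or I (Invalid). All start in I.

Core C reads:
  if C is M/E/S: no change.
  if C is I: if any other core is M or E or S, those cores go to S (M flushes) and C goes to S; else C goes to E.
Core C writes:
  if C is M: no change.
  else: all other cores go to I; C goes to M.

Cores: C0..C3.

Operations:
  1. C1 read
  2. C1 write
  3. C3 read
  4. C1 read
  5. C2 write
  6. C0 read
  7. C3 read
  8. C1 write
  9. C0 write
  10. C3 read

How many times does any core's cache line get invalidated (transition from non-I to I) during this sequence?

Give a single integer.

Answer: 6

Derivation:
Op 1: C1 read [C1 read from I: no other sharers -> C1=E (exclusive)] -> [I,E,I,I] (invalidations this op: 0; running total: 0)
Op 2: C1 write [C1 write: invalidate none -> C1=M] -> [I,M,I,I] (invalidations this op: 0; running total: 0)
Op 3: C3 read [C3 read from I: others=['C1=M'] -> C3=S, others downsized to S] -> [I,S,I,S] (invalidations this op: 0; running total: 0)
Op 4: C1 read [C1 read: already in S, no change] -> [I,S,I,S] (invalidations this op: 0; running total: 0)
Op 5: C2 write [C2 write: invalidate ['C1=S', 'C3=S'] -> C2=M] -> [I,I,M,I] (invalidations this op: 2; running total: 2)
Op 6: C0 read [C0 read from I: others=['C2=M'] -> C0=S, others downsized to S] -> [S,I,S,I] (invalidations this op: 0; running total: 2)
Op 7: C3 read [C3 read from I: others=['C0=S', 'C2=S'] -> C3=S, others downsized to S] -> [S,I,S,S] (invalidations this op: 0; running total: 2)
Op 8: C1 write [C1 write: invalidate ['C0=S', 'C2=S', 'C3=S'] -> C1=M] -> [I,M,I,I] (invalidations this op: 3; running total: 5)
Op 9: C0 write [C0 write: invalidate ['C1=M'] -> C0=M] -> [M,I,I,I] (invalidations this op: 1; running total: 6)
Op 10: C3 read [C3 read from I: others=['C0=M'] -> C3=S, others downsized to S] -> [S,I,I,S] (invalidations this op: 0; running total: 6)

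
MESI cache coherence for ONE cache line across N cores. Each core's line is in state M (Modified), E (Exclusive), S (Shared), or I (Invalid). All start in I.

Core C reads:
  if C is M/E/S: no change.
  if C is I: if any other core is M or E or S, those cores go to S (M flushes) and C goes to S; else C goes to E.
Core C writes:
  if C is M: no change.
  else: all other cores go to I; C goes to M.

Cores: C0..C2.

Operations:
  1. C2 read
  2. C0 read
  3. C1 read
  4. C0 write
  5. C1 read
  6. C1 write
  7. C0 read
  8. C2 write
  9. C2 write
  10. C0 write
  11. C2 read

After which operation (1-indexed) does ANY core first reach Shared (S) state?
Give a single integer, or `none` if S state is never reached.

Op 1: C2 read [C2 read from I: no other sharers -> C2=E (exclusive)] -> [I,I,E]
Op 2: C0 read [C0 read from I: others=['C2=E'] -> C0=S, others downsized to S] -> [S,I,S]
  -> First S state at op 2; remaining ops need not be traced.

Answer: 2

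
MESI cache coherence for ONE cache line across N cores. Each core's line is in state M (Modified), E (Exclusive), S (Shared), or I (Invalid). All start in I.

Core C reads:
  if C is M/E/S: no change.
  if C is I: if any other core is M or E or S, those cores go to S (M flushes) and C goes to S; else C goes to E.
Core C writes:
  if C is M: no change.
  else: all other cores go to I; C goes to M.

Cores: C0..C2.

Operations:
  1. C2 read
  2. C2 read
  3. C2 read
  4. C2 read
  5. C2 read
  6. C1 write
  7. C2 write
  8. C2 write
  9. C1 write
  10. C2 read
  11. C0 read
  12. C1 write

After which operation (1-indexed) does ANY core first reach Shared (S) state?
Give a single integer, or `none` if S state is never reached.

Answer: 10

Derivation:
Op 1: C2 read [C2 read from I: no other sharers -> C2=E (exclusive)] -> [I,I,E]
Op 2: C2 read [C2 read: already in E, no change] -> [I,I,E]
Op 3: C2 read [C2 read: already in E, no change] -> [I,I,E]
Op 4: C2 read [C2 read: already in E, no change] -> [I,I,E]
Op 5: C2 read [C2 read: already in E, no change] -> [I,I,E]
Op 6: C1 write [C1 write: invalidate ['C2=E'] -> C1=M] -> [I,M,I]
Op 7: C2 write [C2 write: invalidate ['C1=M'] -> C2=M] -> [I,I,M]
Op 8: C2 write [C2 write: already M (modified), no change] -> [I,I,M]
Op 9: C1 write [C1 write: invalidate ['C2=M'] -> C1=M] -> [I,M,I]
Op 10: C2 read [C2 read from I: others=['C1=M'] -> C2=S, others downsized to S] -> [I,S,S]
  -> First S state at op 10; remaining ops need not be traced.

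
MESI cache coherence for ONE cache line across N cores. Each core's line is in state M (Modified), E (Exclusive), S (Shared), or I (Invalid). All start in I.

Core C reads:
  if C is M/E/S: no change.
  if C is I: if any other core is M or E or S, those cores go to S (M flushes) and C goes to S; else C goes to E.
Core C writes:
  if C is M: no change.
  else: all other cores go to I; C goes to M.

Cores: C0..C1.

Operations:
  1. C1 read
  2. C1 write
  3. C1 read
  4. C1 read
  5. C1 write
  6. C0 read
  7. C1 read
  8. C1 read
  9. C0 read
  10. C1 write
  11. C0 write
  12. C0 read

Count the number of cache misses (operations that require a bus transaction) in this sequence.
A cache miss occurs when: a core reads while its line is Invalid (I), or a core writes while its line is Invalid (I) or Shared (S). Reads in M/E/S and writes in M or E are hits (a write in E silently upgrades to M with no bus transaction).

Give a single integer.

Answer: 4

Derivation:
Op 1: C1 read [C1 read from I: no other sharers -> C1=E (exclusive)] -> [I,E] [MISS #1: read from I]
Op 2: C1 write [C1 write: invalidate none -> C1=M] -> [I,M] [hit: write from E is a silent E->M upgrade, no bus transaction]
Op 3: C1 read [C1 read: already in M, no change] -> [I,M] [hit: read from M]
Op 4: C1 read [C1 read: already in M, no change] -> [I,M] [hit: read from M]
Op 5: C1 write [C1 write: already M (modified), no change] -> [I,M] [hit: write from M]
Op 6: C0 read [C0 read from I: others=['C1=M'] -> C0=S, others downsized to S] -> [S,S] [MISS #2: read from I]
Op 7: C1 read [C1 read: already in S, no change] -> [S,S] [hit: read from S]
Op 8: C1 read [C1 read: already in S, no change] -> [S,S] [hit: read from S]
Op 9: C0 read [C0 read: already in S, no change] -> [S,S] [hit: read from S]
Op 10: C1 write [C1 write: invalidate ['C0=S'] -> C1=M] -> [I,M] [MISS #3: write from S]
Op 11: C0 write [C0 write: invalidate ['C1=M'] -> C0=M] -> [M,I] [MISS #4: write from I]
Op 12: C0 read [C0 read: already in M, no change] -> [M,I] [hit: read from M]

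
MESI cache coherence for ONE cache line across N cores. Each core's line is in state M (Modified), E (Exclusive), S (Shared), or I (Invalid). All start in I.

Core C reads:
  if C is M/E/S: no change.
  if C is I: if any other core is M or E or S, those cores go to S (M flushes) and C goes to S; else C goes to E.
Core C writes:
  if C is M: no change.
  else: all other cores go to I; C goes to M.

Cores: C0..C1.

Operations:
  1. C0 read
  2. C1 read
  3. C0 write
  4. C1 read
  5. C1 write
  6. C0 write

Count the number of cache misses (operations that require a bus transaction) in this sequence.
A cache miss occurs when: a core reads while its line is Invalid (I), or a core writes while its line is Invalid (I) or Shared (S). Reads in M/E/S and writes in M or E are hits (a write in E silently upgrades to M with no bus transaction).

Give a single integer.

Answer: 6

Derivation:
Op 1: C0 read [C0 read from I: no other sharers -> C0=E (exclusive)] -> [E,I] [MISS #1: read from I]
Op 2: C1 read [C1 read from I: others=['C0=E'] -> C1=S, others downsized to S] -> [S,S] [MISS #2: read from I]
Op 3: C0 write [C0 write: invalidate ['C1=S'] -> C0=M] -> [M,I] [MISS #3: write from S]
Op 4: C1 read [C1 read from I: others=['C0=M'] -> C1=S, others downsized to S] -> [S,S] [MISS #4: read from I]
Op 5: C1 write [C1 write: invalidate ['C0=S'] -> C1=M] -> [I,M] [MISS #5: write from S]
Op 6: C0 write [C0 write: invalidate ['C1=M'] -> C0=M] -> [M,I] [MISS #6: write from I]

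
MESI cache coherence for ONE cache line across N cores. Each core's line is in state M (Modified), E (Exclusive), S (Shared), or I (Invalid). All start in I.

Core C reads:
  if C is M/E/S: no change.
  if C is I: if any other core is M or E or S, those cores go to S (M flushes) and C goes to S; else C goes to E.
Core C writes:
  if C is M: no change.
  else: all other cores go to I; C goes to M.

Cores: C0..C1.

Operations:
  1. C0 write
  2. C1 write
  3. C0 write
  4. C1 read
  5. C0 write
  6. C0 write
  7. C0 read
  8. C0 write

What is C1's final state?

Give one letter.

Answer: I

Derivation:
Op 1: C0 write [C0 write: invalidate none -> C0=M] -> [M,I]
Op 2: C1 write [C1 write: invalidate ['C0=M'] -> C1=M] -> [I,M]
Op 3: C0 write [C0 write: invalidate ['C1=M'] -> C0=M] -> [M,I]
Op 4: C1 read [C1 read from I: others=['C0=M'] -> C1=S, others downsized to S] -> [S,S]
Op 5: C0 write [C0 write: invalidate ['C1=S'] -> C0=M] -> [M,I]
Op 6: C0 write [C0 write: already M (modified), no change] -> [M,I]
Op 7: C0 read [C0 read: already in M, no change] -> [M,I]
Op 8: C0 write [C0 write: already M (modified), no change] -> [M,I]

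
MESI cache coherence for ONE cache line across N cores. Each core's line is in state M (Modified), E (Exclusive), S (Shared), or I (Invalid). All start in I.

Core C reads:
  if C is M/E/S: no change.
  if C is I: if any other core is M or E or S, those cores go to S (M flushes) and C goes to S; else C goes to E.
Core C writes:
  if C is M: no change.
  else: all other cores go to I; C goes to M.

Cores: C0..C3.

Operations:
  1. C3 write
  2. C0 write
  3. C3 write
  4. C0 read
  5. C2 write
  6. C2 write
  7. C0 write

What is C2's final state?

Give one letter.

Answer: I

Derivation:
Op 1: C3 write [C3 write: invalidate none -> C3=M] -> [I,I,I,M]
Op 2: C0 write [C0 write: invalidate ['C3=M'] -> C0=M] -> [M,I,I,I]
Op 3: C3 write [C3 write: invalidate ['C0=M'] -> C3=M] -> [I,I,I,M]
Op 4: C0 read [C0 read from I: others=['C3=M'] -> C0=S, others downsized to S] -> [S,I,I,S]
Op 5: C2 write [C2 write: invalidate ['C0=S', 'C3=S'] -> C2=M] -> [I,I,M,I]
Op 6: C2 write [C2 write: already M (modified), no change] -> [I,I,M,I]
Op 7: C0 write [C0 write: invalidate ['C2=M'] -> C0=M] -> [M,I,I,I]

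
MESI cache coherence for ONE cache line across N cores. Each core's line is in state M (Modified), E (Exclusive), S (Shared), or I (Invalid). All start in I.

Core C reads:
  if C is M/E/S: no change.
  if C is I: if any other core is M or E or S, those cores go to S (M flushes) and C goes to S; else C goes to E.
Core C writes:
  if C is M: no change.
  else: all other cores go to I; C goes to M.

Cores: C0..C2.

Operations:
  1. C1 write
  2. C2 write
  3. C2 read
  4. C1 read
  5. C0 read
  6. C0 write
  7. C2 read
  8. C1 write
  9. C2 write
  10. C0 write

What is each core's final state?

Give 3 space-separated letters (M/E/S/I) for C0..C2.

Answer: M I I

Derivation:
Op 1: C1 write [C1 write: invalidate none -> C1=M] -> [I,M,I]
Op 2: C2 write [C2 write: invalidate ['C1=M'] -> C2=M] -> [I,I,M]
Op 3: C2 read [C2 read: already in M, no change] -> [I,I,M]
Op 4: C1 read [C1 read from I: others=['C2=M'] -> C1=S, others downsized to S] -> [I,S,S]
Op 5: C0 read [C0 read from I: others=['C1=S', 'C2=S'] -> C0=S, others downsized to S] -> [S,S,S]
Op 6: C0 write [C0 write: invalidate ['C1=S', 'C2=S'] -> C0=M] -> [M,I,I]
Op 7: C2 read [C2 read from I: others=['C0=M'] -> C2=S, others downsized to S] -> [S,I,S]
Op 8: C1 write [C1 write: invalidate ['C0=S', 'C2=S'] -> C1=M] -> [I,M,I]
Op 9: C2 write [C2 write: invalidate ['C1=M'] -> C2=M] -> [I,I,M]
Op 10: C0 write [C0 write: invalidate ['C2=M'] -> C0=M] -> [M,I,I]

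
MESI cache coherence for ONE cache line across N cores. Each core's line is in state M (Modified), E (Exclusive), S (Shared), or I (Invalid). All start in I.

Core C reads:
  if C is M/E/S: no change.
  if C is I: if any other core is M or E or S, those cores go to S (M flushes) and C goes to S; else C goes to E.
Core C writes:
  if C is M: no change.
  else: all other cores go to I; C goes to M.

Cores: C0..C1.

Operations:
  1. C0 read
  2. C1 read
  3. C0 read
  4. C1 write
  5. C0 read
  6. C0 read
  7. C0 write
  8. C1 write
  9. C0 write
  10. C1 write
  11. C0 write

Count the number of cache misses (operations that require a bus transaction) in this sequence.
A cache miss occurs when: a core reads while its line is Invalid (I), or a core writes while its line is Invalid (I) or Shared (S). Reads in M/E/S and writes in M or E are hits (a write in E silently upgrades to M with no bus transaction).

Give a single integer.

Answer: 9

Derivation:
Op 1: C0 read [C0 read from I: no other sharers -> C0=E (exclusive)] -> [E,I] [MISS #1: read from I]
Op 2: C1 read [C1 read from I: others=['C0=E'] -> C1=S, others downsized to S] -> [S,S] [MISS #2: read from I]
Op 3: C0 read [C0 read: already in S, no change] -> [S,S] [hit: read from S]
Op 4: C1 write [C1 write: invalidate ['C0=S'] -> C1=M] -> [I,M] [MISS #3: write from S]
Op 5: C0 read [C0 read from I: others=['C1=M'] -> C0=S, others downsized to S] -> [S,S] [MISS #4: read from I]
Op 6: C0 read [C0 read: already in S, no change] -> [S,S] [hit: read from S]
Op 7: C0 write [C0 write: invalidate ['C1=S'] -> C0=M] -> [M,I] [MISS #5: write from S]
Op 8: C1 write [C1 write: invalidate ['C0=M'] -> C1=M] -> [I,M] [MISS #6: write from I]
Op 9: C0 write [C0 write: invalidate ['C1=M'] -> C0=M] -> [M,I] [MISS #7: write from I]
Op 10: C1 write [C1 write: invalidate ['C0=M'] -> C1=M] -> [I,M] [MISS #8: write from I]
Op 11: C0 write [C0 write: invalidate ['C1=M'] -> C0=M] -> [M,I] [MISS #9: write from I]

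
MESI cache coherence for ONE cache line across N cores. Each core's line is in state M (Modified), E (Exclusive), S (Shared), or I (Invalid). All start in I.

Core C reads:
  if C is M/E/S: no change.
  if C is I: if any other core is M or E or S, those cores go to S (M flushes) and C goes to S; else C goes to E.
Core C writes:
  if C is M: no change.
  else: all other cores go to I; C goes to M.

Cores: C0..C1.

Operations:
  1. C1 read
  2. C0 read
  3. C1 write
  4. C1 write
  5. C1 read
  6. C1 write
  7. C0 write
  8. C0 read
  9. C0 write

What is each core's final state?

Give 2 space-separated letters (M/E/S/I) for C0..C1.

Answer: M I

Derivation:
Op 1: C1 read [C1 read from I: no other sharers -> C1=E (exclusive)] -> [I,E]
Op 2: C0 read [C0 read from I: others=['C1=E'] -> C0=S, others downsized to S] -> [S,S]
Op 3: C1 write [C1 write: invalidate ['C0=S'] -> C1=M] -> [I,M]
Op 4: C1 write [C1 write: already M (modified), no change] -> [I,M]
Op 5: C1 read [C1 read: already in M, no change] -> [I,M]
Op 6: C1 write [C1 write: already M (modified), no change] -> [I,M]
Op 7: C0 write [C0 write: invalidate ['C1=M'] -> C0=M] -> [M,I]
Op 8: C0 read [C0 read: already in M, no change] -> [M,I]
Op 9: C0 write [C0 write: already M (modified), no change] -> [M,I]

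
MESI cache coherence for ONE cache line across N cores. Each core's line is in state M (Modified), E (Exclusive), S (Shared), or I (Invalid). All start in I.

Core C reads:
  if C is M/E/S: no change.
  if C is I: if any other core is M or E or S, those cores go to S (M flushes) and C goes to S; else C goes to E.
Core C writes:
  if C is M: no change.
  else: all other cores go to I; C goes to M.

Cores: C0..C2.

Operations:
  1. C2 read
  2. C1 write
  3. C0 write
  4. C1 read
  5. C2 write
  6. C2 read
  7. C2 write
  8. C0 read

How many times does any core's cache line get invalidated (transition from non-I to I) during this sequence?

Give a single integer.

Answer: 4

Derivation:
Op 1: C2 read [C2 read from I: no other sharers -> C2=E (exclusive)] -> [I,I,E] (invalidations this op: 0; running total: 0)
Op 2: C1 write [C1 write: invalidate ['C2=E'] -> C1=M] -> [I,M,I] (invalidations this op: 1; running total: 1)
Op 3: C0 write [C0 write: invalidate ['C1=M'] -> C0=M] -> [M,I,I] (invalidations this op: 1; running total: 2)
Op 4: C1 read [C1 read from I: others=['C0=M'] -> C1=S, others downsized to S] -> [S,S,I] (invalidations this op: 0; running total: 2)
Op 5: C2 write [C2 write: invalidate ['C0=S', 'C1=S'] -> C2=M] -> [I,I,M] (invalidations this op: 2; running total: 4)
Op 6: C2 read [C2 read: already in M, no change] -> [I,I,M] (invalidations this op: 0; running total: 4)
Op 7: C2 write [C2 write: already M (modified), no change] -> [I,I,M] (invalidations this op: 0; running total: 4)
Op 8: C0 read [C0 read from I: others=['C2=M'] -> C0=S, others downsized to S] -> [S,I,S] (invalidations this op: 0; running total: 4)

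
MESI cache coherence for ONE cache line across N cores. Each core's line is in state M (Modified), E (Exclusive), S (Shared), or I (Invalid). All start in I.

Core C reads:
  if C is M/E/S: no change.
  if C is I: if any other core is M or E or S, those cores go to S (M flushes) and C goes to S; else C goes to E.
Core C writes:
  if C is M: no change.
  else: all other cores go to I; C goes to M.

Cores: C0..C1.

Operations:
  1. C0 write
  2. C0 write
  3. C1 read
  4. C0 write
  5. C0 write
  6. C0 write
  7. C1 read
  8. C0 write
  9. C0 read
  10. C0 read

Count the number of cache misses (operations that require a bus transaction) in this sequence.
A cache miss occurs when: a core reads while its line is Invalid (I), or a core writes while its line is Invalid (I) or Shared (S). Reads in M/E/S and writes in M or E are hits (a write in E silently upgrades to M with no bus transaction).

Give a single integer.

Op 1: C0 write [C0 write: invalidate none -> C0=M] -> [M,I] [MISS #1: write from I]
Op 2: C0 write [C0 write: already M (modified), no change] -> [M,I] [hit: write from M]
Op 3: C1 read [C1 read from I: others=['C0=M'] -> C1=S, others downsized to S] -> [S,S] [MISS #2: read from I]
Op 4: C0 write [C0 write: invalidate ['C1=S'] -> C0=M] -> [M,I] [MISS #3: write from S]
Op 5: C0 write [C0 write: already M (modified), no change] -> [M,I] [hit: write from M]
Op 6: C0 write [C0 write: already M (modified), no change] -> [M,I] [hit: write from M]
Op 7: C1 read [C1 read from I: others=['C0=M'] -> C1=S, others downsized to S] -> [S,S] [MISS #4: read from I]
Op 8: C0 write [C0 write: invalidate ['C1=S'] -> C0=M] -> [M,I] [MISS #5: write from S]
Op 9: C0 read [C0 read: already in M, no change] -> [M,I] [hit: read from M]
Op 10: C0 read [C0 read: already in M, no change] -> [M,I] [hit: read from M]

Answer: 5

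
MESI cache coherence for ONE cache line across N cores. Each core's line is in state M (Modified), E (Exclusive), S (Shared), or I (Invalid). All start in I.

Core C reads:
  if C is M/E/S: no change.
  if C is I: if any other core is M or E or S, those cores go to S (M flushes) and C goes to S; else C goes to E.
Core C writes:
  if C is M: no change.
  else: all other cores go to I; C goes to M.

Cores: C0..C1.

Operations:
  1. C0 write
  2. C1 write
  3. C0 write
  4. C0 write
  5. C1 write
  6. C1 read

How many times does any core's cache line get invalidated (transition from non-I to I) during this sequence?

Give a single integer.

Op 1: C0 write [C0 write: invalidate none -> C0=M] -> [M,I] (invalidations this op: 0; running total: 0)
Op 2: C1 write [C1 write: invalidate ['C0=M'] -> C1=M] -> [I,M] (invalidations this op: 1; running total: 1)
Op 3: C0 write [C0 write: invalidate ['C1=M'] -> C0=M] -> [M,I] (invalidations this op: 1; running total: 2)
Op 4: C0 write [C0 write: already M (modified), no change] -> [M,I] (invalidations this op: 0; running total: 2)
Op 5: C1 write [C1 write: invalidate ['C0=M'] -> C1=M] -> [I,M] (invalidations this op: 1; running total: 3)
Op 6: C1 read [C1 read: already in M, no change] -> [I,M] (invalidations this op: 0; running total: 3)

Answer: 3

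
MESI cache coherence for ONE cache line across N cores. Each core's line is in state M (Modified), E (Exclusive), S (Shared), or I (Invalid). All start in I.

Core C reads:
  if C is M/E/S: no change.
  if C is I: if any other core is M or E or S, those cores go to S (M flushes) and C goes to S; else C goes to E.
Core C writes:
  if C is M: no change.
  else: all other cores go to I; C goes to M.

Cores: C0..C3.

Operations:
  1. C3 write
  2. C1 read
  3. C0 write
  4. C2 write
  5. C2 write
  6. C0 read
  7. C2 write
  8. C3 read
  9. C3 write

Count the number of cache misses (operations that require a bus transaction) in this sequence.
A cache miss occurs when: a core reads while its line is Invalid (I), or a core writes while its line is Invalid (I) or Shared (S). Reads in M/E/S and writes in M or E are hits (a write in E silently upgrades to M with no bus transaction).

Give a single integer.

Answer: 8

Derivation:
Op 1: C3 write [C3 write: invalidate none -> C3=M] -> [I,I,I,M] [MISS #1: write from I]
Op 2: C1 read [C1 read from I: others=['C3=M'] -> C1=S, others downsized to S] -> [I,S,I,S] [MISS #2: read from I]
Op 3: C0 write [C0 write: invalidate ['C1=S', 'C3=S'] -> C0=M] -> [M,I,I,I] [MISS #3: write from I]
Op 4: C2 write [C2 write: invalidate ['C0=M'] -> C2=M] -> [I,I,M,I] [MISS #4: write from I]
Op 5: C2 write [C2 write: already M (modified), no change] -> [I,I,M,I] [hit: write from M]
Op 6: C0 read [C0 read from I: others=['C2=M'] -> C0=S, others downsized to S] -> [S,I,S,I] [MISS #5: read from I]
Op 7: C2 write [C2 write: invalidate ['C0=S'] -> C2=M] -> [I,I,M,I] [MISS #6: write from S]
Op 8: C3 read [C3 read from I: others=['C2=M'] -> C3=S, others downsized to S] -> [I,I,S,S] [MISS #7: read from I]
Op 9: C3 write [C3 write: invalidate ['C2=S'] -> C3=M] -> [I,I,I,M] [MISS #8: write from S]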